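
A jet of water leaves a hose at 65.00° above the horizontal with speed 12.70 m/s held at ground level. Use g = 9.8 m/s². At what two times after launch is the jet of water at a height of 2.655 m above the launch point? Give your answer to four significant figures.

0.2593 s and 2.090 s

v_y0 = 12.70 sin 65.00° = 11.510 m/s.
Set y = v_y0 t − ½ g t² = 2.655: 4.900 t² − 11.510 t + 2.655 = 0.
t = [11.510 ± √(132.48 − 52.038)] / 9.8 = (11.510 ± 8.9689) / 9.8, giving t = 0.2593 s or t = 2.090 s.
So the jet of water is at 2.655 m at t = 0.2593 s (rising) and t = 2.090 s (falling).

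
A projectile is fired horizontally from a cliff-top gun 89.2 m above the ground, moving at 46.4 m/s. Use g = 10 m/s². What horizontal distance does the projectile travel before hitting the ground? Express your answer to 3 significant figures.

196 m

Initial vertical velocity is zero, so the fall time comes from h = ½ g t²: t = √(2 × 89.2 / 10) = 4.224 s.
Horizontal motion is uniform at 46.4 m/s, so x = 46.4 × 4.224 = 196 m.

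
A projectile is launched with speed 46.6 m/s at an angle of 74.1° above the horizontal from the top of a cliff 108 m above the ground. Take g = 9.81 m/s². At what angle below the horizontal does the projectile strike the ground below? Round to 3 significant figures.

78.8°

v_x = 46.6 cos 74.1° = 12.77 m/s.
At impact |v_y| = √(v_y0² + 2 g h) = √(44.82² + 2×9.81×108) = 64.25 m/s.
Angle below horizontal = arctan(|v_y| / v_x) = arctan(64.25 / 12.77) = 78.8°.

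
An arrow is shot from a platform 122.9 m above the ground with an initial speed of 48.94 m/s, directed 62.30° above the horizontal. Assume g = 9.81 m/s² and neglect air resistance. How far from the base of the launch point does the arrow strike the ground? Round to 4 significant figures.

252.4 m

Components: v_x = 48.94 cos 62.30° = 22.749 m/s, v_y = 48.94 sin 62.30° = 43.331 m/s.
Vertical: 0 = 122.9 + 43.331 t − ½(9.81) t² ⇒ 4.905 t² − 43.331 t − 122.9 = 0.
t = [43.331 + √(1877.6 + 2411.3)] / 9.810 = 11.093 s.
Horizontal: R = v_x · t = 22.749 × 11.093 = 252.4 m.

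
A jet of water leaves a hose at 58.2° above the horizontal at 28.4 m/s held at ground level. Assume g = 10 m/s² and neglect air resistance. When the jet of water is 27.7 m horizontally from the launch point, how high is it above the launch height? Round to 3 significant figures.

27.5 m

v_x = 28.4 cos 58.2° = 14.97 m/s, v_y0 = 28.4 sin 58.2° = 24.14 m/s.
Time to reach x = 27.7 m: t = x / v_x = 27.7 / 14.97 = 1.850 s.
y = v_y0 t − ½ g t² = 24.14×1.850 − 5.000×1.850² = 27.5 m.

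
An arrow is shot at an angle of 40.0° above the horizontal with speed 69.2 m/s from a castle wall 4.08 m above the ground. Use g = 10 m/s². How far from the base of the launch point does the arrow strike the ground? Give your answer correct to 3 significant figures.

476 m

Components: v_x = 69.2 cos 40.0° = 53.01 m/s, v_y = 69.2 sin 40.0° = 44.48 m/s.
Vertical: 0 = 4.08 + 44.48 t − ½(10) t² ⇒ 5.000 t² − 44.48 t − 4.08 = 0.
t = [44.48 + √(1978 + 81.60)] / 10.00 = 8.986 s.
Horizontal: R = v_x · t = 53.01 × 8.986 = 476 m.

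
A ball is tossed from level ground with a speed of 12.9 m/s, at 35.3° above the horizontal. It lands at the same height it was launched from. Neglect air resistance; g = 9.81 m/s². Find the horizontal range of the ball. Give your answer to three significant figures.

For level ground, R = v₀² sin(2θ) / g.
sin(2 × 35.3°) = sin 70.60° = 0.9432.
R = (12.9)² × 0.9432 / 9.81 = 16.0 m.

16.0 m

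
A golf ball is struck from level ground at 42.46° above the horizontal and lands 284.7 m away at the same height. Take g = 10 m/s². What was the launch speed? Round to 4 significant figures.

53.46 m/s

On level ground, R = v₀² sin(2θ) / g, so v₀ = √(R g / sin 2θ).
sin(2 × 42.46°) = 0.9961.
v₀ = √(284.7 × 10 / 0.9961) = √2858.1 = 53.46 m/s.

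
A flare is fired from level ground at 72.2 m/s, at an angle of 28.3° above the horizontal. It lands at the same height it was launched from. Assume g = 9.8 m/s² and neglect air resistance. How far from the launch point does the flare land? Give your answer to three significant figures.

444 m

Components: v_x = 72.2 cos 28.3° = 63.57 m/s, v_y = 72.2 sin 28.3° = 34.23 m/s.
Time of flight (same landing height): t = 2 v_y / g = 2 × 34.23 / 9.8 = 6.986 s.
Range: R = v_x · t = 63.57 × 6.986 = 444 m.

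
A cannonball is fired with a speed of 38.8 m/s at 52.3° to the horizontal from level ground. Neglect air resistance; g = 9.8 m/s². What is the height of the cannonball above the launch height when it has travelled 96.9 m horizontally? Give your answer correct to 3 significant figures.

v_x = 38.8 cos 52.3° = 23.73 m/s, v_y0 = 38.8 sin 52.3° = 30.70 m/s.
Time to reach x = 96.9 m: t = x / v_x = 96.9 / 23.73 = 4.083 s.
y = v_y0 t − ½ g t² = 30.70×4.083 − 4.900×4.083² = 43.7 m.

43.7 m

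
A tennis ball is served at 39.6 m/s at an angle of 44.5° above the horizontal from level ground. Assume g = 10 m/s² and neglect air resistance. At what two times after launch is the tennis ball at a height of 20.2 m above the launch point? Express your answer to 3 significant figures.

v_y0 = 39.6 sin 44.5° = 27.76 m/s.
Set y = v_y0 t − ½ g t² = 20.2: 5.000 t² − 27.76 t + 20.2 = 0.
t = [27.76 ± √(770.6 − 404.0)] / 10 = (27.76 ± 19.15) / 10, giving t = 0.861 s or t = 4.69 s.
So the tennis ball is at 20.2 m at t = 0.861 s (rising) and t = 4.69 s (falling).

0.861 s and 4.69 s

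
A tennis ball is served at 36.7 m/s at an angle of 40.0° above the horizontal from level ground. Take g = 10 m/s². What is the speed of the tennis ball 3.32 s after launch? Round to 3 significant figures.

29.7 m/s

v_x = 36.7 cos 40.0° = 28.11 m/s (constant).
v_y(t) = 36.7 sin 40.0° − g t = 23.59 − 10 × 3.32 = -9.610 m/s.
Speed = √(v_x² + v_y²) = √(790.2 + 92.35) = 29.7 m/s.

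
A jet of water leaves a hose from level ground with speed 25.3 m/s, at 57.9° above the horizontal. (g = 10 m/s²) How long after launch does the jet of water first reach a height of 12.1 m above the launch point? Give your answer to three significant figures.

v_y0 = 25.3 sin 57.9° = 21.43 m/s.
Set y = v_y0 t − ½ g t² = 12.1: 5.000 t² − 21.43 t + 12.1 = 0.
t = [21.43 ± √(459.2 − 242.0)] / 10 = (21.43 ± 14.74) / 10, giving t = 0.669 s or t = 3.62 s.
The jet of water is on the way up at the first time, so t = 0.669 s.

0.669 s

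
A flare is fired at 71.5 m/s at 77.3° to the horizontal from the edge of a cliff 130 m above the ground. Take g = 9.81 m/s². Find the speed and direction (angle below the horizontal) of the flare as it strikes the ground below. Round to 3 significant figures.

v_x = 71.5 cos 77.3° = 15.72 m/s (constant).
|v_y| at impact = √((69.75)² + 2×9.81×130) = 86.11 m/s.
Speed = √(15.72² + 86.11²) = 87.5 m/s; angle = arctan(86.11/15.72) = 79.7° below horizontal.

87.5 m/s at 79.7° below the horizontal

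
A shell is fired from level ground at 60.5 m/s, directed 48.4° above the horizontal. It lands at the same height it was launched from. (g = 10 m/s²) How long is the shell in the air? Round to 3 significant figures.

9.05 s

Vertical component: v_y = 60.5 sin 48.4° = 45.24 m/s.
For a projectile landing at launch height, time of flight is t = 2 v_y / g = 2 × 45.24 / 10 = 9.05 s.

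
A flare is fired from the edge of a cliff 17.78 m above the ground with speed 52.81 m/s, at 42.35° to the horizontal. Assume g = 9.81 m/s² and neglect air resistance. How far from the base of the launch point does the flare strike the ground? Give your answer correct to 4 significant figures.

301.4 m

Components: v_x = 52.81 cos 42.35° = 39.029 m/s, v_y = 52.81 sin 42.35° = 35.576 m/s.
Vertical: 0 = 17.78 + 35.576 t − ½(9.81) t² ⇒ 4.905 t² − 35.576 t − 17.78 = 0.
t = [35.576 + √(1265.7 + 348.84)] / 9.810 = 7.7225 s.
Horizontal: R = v_x · t = 39.029 × 7.7225 = 301.4 m.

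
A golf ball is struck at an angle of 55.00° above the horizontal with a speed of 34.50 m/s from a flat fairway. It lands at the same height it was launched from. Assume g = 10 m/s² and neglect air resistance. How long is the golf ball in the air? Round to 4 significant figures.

Vertical component: v_y = 34.50 sin 55.00° = 28.261 m/s.
For a projectile landing at launch height, time of flight is t = 2 v_y / g = 2 × 28.261 / 10 = 5.652 s.

5.652 s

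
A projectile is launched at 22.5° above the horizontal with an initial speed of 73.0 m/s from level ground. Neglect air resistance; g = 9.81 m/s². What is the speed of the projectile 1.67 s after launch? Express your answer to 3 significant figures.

v_x = 73.0 cos 22.5° = 67.44 m/s (constant).
v_y(t) = 73.0 sin 22.5° − g t = 27.94 − 9.81 × 1.67 = 11.56 m/s.
Speed = √(v_x² + v_y²) = √(4548 + 133.6) = 68.4 m/s.

68.4 m/s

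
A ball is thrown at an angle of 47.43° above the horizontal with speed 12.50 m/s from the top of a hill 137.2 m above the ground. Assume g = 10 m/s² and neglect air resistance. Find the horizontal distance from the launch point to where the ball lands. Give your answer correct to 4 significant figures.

52.76 m

Components: v_x = 12.50 cos 47.43° = 8.4561 m/s, v_y = 12.50 sin 47.43° = 9.2056 m/s.
Vertical: 0 = 137.2 + 9.2056 t − ½(10) t² ⇒ 5.000 t² − 9.2056 t − 137.2 = 0.
t = [9.2056 + √(84.743 + 2744.0)] / 10.00 = 6.2392 s.
Horizontal: R = v_x · t = 8.4561 × 6.2392 = 52.76 m.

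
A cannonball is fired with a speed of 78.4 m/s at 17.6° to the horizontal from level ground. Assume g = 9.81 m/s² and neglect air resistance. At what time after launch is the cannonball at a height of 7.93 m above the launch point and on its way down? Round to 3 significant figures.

v_y0 = 78.4 sin 17.6° = 23.71 m/s.
Set y = v_y0 t − ½ g t² = 7.93: 4.905 t² − 23.71 t + 7.93 = 0.
t = [23.71 ± √(562.2 − 155.6)] / 9.81 = (23.71 ± 20.16) / 9.81, giving t = 0.362 s or t = 4.47 s.
On the way down corresponds to the larger root: t = 4.47 s.

4.47 s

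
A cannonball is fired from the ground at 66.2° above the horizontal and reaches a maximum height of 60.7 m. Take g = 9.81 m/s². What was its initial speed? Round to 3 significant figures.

At maximum height v_y = 0, so (v₀ sin θ)² = 2 g H.
v₀ sin 66.2° = √(2 × 9.81 × 60.7) = 34.51 m/s.
v₀ = 34.51 / sin 66.2° = 34.51 / 0.9150 = 37.7 m/s.

37.7 m/s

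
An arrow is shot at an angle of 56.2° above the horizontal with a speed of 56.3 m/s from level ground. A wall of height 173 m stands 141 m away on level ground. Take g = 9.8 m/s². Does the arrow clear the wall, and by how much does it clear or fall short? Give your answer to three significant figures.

v_x = 56.3 cos 56.2° = 31.32 m/s; v_y0 = 56.3 sin 56.2° = 46.78 m/s.
Time to reach the wall: t = 141 / 31.32 = 4.502 s.
Height at that point: y = 46.78×4.502 − 4.900×4.502² = 111.3 m.
That is 173 − 111.3 = 61.7 m below the top of the wall, so the arrow does not clear it.

No — it falls 61.7 m short of clearing the wall.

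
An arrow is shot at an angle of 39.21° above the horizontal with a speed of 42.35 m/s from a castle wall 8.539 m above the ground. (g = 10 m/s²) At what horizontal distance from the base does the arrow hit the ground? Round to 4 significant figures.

Components: v_x = 42.35 cos 39.21° = 32.814 m/s, v_y = 42.35 sin 39.21° = 26.772 m/s.
Vertical: 0 = 8.539 + 26.772 t − ½(10) t² ⇒ 5.000 t² − 26.772 t − 8.539 = 0.
t = [26.772 + √(716.74 + 170.78)] / 10.00 = 5.6563 s.
Horizontal: R = v_x · t = 32.814 × 5.6563 = 185.6 m.

185.6 m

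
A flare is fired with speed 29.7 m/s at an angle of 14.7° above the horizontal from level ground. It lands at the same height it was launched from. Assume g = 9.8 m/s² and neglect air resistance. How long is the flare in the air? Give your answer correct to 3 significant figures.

1.54 s

Vertical component: v_y = 29.7 sin 14.7° = 7.537 m/s.
For a projectile landing at launch height, time of flight is t = 2 v_y / g = 2 × 7.537 / 9.8 = 1.54 s.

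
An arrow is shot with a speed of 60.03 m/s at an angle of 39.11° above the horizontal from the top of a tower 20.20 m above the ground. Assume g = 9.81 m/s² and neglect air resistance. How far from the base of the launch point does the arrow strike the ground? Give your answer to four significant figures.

Components: v_x = 60.03 cos 39.11° = 46.579 m/s, v_y = 60.03 sin 39.11° = 37.868 m/s.
Vertical: 0 = 20.20 + 37.868 t − ½(9.81) t² ⇒ 4.905 t² − 37.868 t − 20.20 = 0.
t = [37.868 + √(1434.0 + 396.32)] / 9.810 = 8.2212 s.
Horizontal: R = v_x · t = 46.579 × 8.2212 = 382.9 m.

382.9 m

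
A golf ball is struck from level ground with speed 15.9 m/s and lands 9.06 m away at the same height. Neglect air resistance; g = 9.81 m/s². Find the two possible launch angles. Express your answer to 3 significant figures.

Level-ground range: R = v₀² sin(2θ)/g ⇒ sin 2θ = R g / v₀² = 9.06×9.81/15.9² = 0.3516.
2θ = arcsin(0.3516) = 20.59° or 180° − 20.59° = 159.41°.
So θ = 10.3° or θ = 79.7°.

10.3° and 79.7°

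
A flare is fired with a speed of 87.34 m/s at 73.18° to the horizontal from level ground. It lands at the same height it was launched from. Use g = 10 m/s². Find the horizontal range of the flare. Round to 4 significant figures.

422.6 m

For level ground, R = v₀² sin(2θ) / g.
sin(2 × 73.18°) = sin 146.36° = 0.5540.
R = (87.34)² × 0.5540 / 10 = 422.6 m.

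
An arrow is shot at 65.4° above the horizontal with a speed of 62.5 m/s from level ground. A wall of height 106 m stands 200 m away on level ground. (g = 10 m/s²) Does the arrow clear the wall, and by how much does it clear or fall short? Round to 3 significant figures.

v_x = 62.5 cos 65.4° = 26.02 m/s; v_y0 = 62.5 sin 65.4° = 56.83 m/s.
Time to reach the wall: t = 200 / 26.02 = 7.686 s.
Height at that point: y = 56.83×7.686 − 5.000×7.686² = 141.4 m.
That is 141.4 − 106 = 35.4 m above the top of the wall, so the arrow clears it.

Yes — it clears the wall by 35.4 m.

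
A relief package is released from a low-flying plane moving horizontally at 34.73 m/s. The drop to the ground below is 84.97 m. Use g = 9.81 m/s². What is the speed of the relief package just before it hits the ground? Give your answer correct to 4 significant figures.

Fall time: t = √(2 × 84.97 / 9.81) = 4.1621 s.
At impact: v_x = 34.73 m/s (unchanged), v_y = g t = 9.81 × 4.1621 = 40.830 m/s.
Speed = √(v_x² + v_y²) = √(1206.2 + 1667.1) = 53.60 m/s.

53.60 m/s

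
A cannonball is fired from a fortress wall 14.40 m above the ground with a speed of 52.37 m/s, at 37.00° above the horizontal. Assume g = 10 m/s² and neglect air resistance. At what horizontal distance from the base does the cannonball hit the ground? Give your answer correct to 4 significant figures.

Components: v_x = 52.37 cos 37.00° = 41.825 m/s, v_y = 52.37 sin 37.00° = 31.517 m/s.
Vertical: 0 = 14.40 + 31.517 t − ½(10) t² ⇒ 5.000 t² − 31.517 t − 14.40 = 0.
t = [31.517 + √(993.32 + 288.00)] / 10.00 = 6.7313 s.
Horizontal: R = v_x · t = 41.825 × 6.7313 = 281.5 m.

281.5 m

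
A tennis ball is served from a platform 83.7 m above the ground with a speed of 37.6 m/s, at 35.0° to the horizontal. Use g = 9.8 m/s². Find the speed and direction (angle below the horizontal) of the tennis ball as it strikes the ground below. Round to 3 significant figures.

v_x = 37.6 cos 35.0° = 30.80 m/s (constant).
|v_y| at impact = √((21.57)² + 2×9.8×83.7) = 45.89 m/s.
Speed = √(30.80² + 45.89²) = 55.3 m/s; angle = arctan(45.89/30.80) = 56.1° below horizontal.

55.3 m/s at 56.1° below the horizontal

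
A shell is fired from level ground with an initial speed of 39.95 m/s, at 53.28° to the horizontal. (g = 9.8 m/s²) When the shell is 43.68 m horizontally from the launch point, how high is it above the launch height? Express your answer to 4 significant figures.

42.17 m

v_x = 39.95 cos 53.28° = 23.886 m/s, v_y0 = 39.95 sin 53.28° = 32.023 m/s.
Time to reach x = 43.68 m: t = x / v_x = 43.68 / 23.886 = 1.8287 s.
y = v_y0 t − ½ g t² = 32.023×1.8287 − 4.900×1.8287² = 42.17 m.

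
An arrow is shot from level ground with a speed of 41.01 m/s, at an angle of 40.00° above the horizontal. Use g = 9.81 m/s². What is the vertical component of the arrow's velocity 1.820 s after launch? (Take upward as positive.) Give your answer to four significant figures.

Initial vertical component: v_y0 = 41.01 sin 40.00° = 26.361 m/s.
v_y(t) = v_y0 − g t = 26.361 − 9.81 × 1.820 = 8.507 m/s.

8.507 m/s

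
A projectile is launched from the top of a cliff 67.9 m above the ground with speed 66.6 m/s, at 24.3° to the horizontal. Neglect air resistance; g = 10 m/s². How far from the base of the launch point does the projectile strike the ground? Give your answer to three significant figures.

445 m

Components: v_x = 66.6 cos 24.3° = 60.70 m/s, v_y = 66.6 sin 24.3° = 27.41 m/s.
Vertical: 0 = 67.9 + 27.41 t − ½(10) t² ⇒ 5.000 t² − 27.41 t − 67.9 = 0.
t = [27.41 + √(751.3 + 1358)] / 10.00 = 7.334 s.
Horizontal: R = v_x · t = 60.70 × 7.334 = 445 m.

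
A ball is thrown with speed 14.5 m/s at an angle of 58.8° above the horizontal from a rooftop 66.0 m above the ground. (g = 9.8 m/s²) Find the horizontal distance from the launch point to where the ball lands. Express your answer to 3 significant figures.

Components: v_x = 14.5 cos 58.8° = 7.511 m/s, v_y = 14.5 sin 58.8° = 12.40 m/s.
Vertical: 0 = 66.0 + 12.40 t − ½(9.8) t² ⇒ 4.900 t² − 12.40 t − 66.0 = 0.
t = [12.40 + √(153.8 + 1294)] / 9.800 = 5.148 s.
Horizontal: R = v_x · t = 7.511 × 5.148 = 38.7 m.

38.7 m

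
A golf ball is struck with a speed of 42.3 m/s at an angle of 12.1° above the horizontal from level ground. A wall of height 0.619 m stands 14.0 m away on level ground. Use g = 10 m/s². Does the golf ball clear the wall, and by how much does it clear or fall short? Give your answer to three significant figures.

v_x = 42.3 cos 12.1° = 41.36 m/s; v_y0 = 42.3 sin 12.1° = 8.867 m/s.
Time to reach the wall: t = 14.0 / 41.36 = 0.3385 s.
Height at that point: y = 8.867×0.3385 − 5.000×0.3385² = 2.429 m.
That is 2.429 − 0.619 = 1.81 m above the top of the wall, so the golf ball clears it.

Yes — it clears the wall by 1.81 m.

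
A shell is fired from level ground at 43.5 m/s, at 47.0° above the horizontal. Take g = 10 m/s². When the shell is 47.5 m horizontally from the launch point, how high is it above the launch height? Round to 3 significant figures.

38.1 m

v_x = 43.5 cos 47.0° = 29.67 m/s, v_y0 = 43.5 sin 47.0° = 31.81 m/s.
Time to reach x = 47.5 m: t = x / v_x = 47.5 / 29.67 = 1.601 s.
y = v_y0 t − ½ g t² = 31.81×1.601 − 5.000×1.601² = 38.1 m.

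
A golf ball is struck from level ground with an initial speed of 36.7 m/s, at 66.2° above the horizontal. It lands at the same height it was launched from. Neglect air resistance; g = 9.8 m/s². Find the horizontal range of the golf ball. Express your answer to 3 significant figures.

101 m

Components: v_x = 36.7 cos 66.2° = 14.81 m/s, v_y = 36.7 sin 66.2° = 33.58 m/s.
Time of flight (same landing height): t = 2 v_y / g = 2 × 33.58 / 9.8 = 6.853 s.
Range: R = v_x · t = 14.81 × 6.853 = 101 m.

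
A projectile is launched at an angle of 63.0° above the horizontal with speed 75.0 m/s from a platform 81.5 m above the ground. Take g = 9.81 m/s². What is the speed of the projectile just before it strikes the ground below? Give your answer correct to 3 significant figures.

v_x = 75.0 cos 63.0° = 34.05 m/s is unchanged throughout.
For the vertical component, v_y² = v_y0² + 2 g h = (66.83)² + 2×9.81×81.5 = 6065, so |v_y| = 77.88 m/s.
Impact speed = √(v_x² + v_y²) = √(1159 + 6065) = 85.0 m/s.

85.0 m/s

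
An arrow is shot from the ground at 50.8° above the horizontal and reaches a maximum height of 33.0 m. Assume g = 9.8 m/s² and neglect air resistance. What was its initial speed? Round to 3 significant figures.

At maximum height v_y = 0, so (v₀ sin θ)² = 2 g H.
v₀ sin 50.8° = √(2 × 9.8 × 33.0) = 25.43 m/s.
v₀ = 25.43 / sin 50.8° = 25.43 / 0.7749 = 32.8 m/s.

32.8 m/s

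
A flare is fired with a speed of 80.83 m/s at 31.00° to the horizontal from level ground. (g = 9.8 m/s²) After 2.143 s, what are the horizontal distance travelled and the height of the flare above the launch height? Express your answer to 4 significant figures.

x = 148.5 m, y = 66.71 m

v_x = 80.83 cos 31.00° = 69.285 m/s; v_y0 = 80.83 sin 31.00° = 41.631 m/s.
x = v_x t = 69.285 × 2.143 = 148.5 m.
y = v_y0 t − ½ g t² = 41.631×2.143 − 4.900×2.143² = 66.71 m.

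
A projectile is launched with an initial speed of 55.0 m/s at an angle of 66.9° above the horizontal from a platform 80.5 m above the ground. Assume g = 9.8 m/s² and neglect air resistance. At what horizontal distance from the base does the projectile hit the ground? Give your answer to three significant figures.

253 m

Components: v_x = 55.0 cos 66.9° = 21.58 m/s, v_y = 55.0 sin 66.9° = 50.59 m/s.
Vertical: 0 = 80.5 + 50.59 t − ½(9.8) t² ⇒ 4.900 t² − 50.59 t − 80.5 = 0.
t = [50.59 + √(2559 + 1578)] / 9.800 = 11.73 s.
Horizontal: R = v_x · t = 21.58 × 11.73 = 253 m.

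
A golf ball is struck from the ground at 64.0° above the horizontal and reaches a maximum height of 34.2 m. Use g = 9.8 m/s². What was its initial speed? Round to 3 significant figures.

28.8 m/s

At maximum height v_y = 0, so (v₀ sin θ)² = 2 g H.
v₀ sin 64.0° = √(2 × 9.8 × 34.2) = 25.89 m/s.
v₀ = 25.89 / sin 64.0° = 25.89 / 0.8988 = 28.8 m/s.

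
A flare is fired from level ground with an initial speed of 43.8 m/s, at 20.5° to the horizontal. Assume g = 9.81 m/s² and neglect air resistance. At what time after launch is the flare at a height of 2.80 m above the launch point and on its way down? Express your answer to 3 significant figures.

2.93 s

v_y0 = 43.8 sin 20.5° = 15.34 m/s.
Set y = v_y0 t − ½ g t² = 2.80: 4.905 t² − 15.34 t + 2.80 = 0.
t = [15.34 ± √(235.3 − 54.94)] / 9.81 = (15.34 ± 13.43) / 9.81, giving t = 0.195 s or t = 2.93 s.
On the way down corresponds to the larger root: t = 2.93 s.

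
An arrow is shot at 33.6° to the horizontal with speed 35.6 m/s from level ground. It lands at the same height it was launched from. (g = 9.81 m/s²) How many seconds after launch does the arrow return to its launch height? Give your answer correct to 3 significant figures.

Vertical component: v_y = 35.6 sin 33.6° = 19.70 m/s.
For a projectile landing at launch height, time of flight is t = 2 v_y / g = 2 × 19.70 / 9.81 = 4.02 s.

4.02 s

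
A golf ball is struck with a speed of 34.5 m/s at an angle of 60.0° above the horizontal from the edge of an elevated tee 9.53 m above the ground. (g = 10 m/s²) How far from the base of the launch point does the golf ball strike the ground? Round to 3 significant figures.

Components: v_x = 34.5 cos 60.0° = 17.25 m/s, v_y = 34.5 sin 60.0° = 29.88 m/s.
Vertical: 0 = 9.53 + 29.88 t − ½(10) t² ⇒ 5.000 t² − 29.88 t − 9.53 = 0.
t = [29.88 + √(892.8 + 190.6)] / 10.00 = 6.280 s.
Horizontal: R = v_x · t = 17.25 × 6.280 = 108 m.

108 m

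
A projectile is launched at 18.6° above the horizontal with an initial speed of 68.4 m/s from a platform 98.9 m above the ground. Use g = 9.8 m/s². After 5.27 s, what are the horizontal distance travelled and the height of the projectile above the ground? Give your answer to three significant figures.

x = 342 m, y = 77.8 m

v_x = 68.4 cos 18.6° = 64.83 m/s; v_y0 = 68.4 sin 18.6° = 21.82 m/s.
x = v_x t = 64.83 × 5.27 = 342 m.
y = 98.9 + v_y0 t − ½ g t² = 77.8 m.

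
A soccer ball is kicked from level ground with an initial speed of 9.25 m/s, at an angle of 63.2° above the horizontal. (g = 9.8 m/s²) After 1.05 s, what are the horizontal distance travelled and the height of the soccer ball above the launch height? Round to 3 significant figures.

x = 4.38 m, y = 3.27 m

v_x = 9.25 cos 63.2° = 4.171 m/s; v_y0 = 9.25 sin 63.2° = 8.256 m/s.
x = v_x t = 4.171 × 1.05 = 4.38 m.
y = v_y0 t − ½ g t² = 8.256×1.05 − 4.900×1.05² = 3.27 m.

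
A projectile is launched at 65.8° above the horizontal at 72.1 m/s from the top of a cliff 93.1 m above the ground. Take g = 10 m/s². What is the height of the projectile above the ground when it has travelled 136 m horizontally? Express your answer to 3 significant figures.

290 m

v_x = 72.1 cos 65.8° = 29.56 m/s, v_y0 = 72.1 sin 65.8° = 65.76 m/s.
Time to reach x = 136 m: t = x / v_x = 136 / 29.56 = 4.601 s.
y = 93.1 + v_y0 t − ½ g t² = 93.1 + 65.76×4.601 − 5.000×4.601² = 290 m.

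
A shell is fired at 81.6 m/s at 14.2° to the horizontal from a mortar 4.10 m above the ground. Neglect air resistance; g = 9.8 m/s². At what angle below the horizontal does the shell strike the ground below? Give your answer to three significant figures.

15.5°

v_x = 81.6 cos 14.2° = 79.11 m/s.
At impact |v_y| = √(v_y0² + 2 g h) = √(20.02² + 2×9.8×4.10) = 21.94 m/s.
Angle below horizontal = arctan(|v_y| / v_x) = arctan(21.94 / 79.11) = 15.5°.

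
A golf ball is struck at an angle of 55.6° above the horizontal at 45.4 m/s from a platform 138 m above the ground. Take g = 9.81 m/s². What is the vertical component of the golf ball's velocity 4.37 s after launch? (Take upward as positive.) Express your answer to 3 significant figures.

-5.41 m/s

Initial vertical component: v_y0 = 45.4 sin 55.6° = 37.46 m/s.
v_y(t) = v_y0 − g t = 37.46 − 9.81 × 4.37 = -5.41 m/s.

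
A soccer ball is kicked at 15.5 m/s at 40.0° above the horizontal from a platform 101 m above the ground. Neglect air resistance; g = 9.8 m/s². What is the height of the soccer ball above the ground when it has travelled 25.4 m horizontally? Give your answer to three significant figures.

99.9 m

v_x = 15.5 cos 40.0° = 11.87 m/s, v_y0 = 15.5 sin 40.0° = 9.963 m/s.
Time to reach x = 25.4 m: t = x / v_x = 25.4 / 11.87 = 2.140 s.
y = 101 + v_y0 t − ½ g t² = 101 + 9.963×2.140 − 4.900×2.140² = 99.9 m.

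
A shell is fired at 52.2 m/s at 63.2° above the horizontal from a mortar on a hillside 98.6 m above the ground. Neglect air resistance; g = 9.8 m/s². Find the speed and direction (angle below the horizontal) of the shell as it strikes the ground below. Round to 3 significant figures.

68.2 m/s at 69.8° below the horizontal

v_x = 52.2 cos 63.2° = 23.54 m/s (constant).
|v_y| at impact = √((46.59)² + 2×9.8×98.6) = 64.06 m/s.
Speed = √(23.54² + 64.06²) = 68.2 m/s; angle = arctan(64.06/23.54) = 69.8° below horizontal.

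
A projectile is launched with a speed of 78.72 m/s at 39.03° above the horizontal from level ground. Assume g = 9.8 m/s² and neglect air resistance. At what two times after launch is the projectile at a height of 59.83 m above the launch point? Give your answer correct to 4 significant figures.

v_y0 = 78.72 sin 39.03° = 49.572 m/s.
Set y = v_y0 t − ½ g t² = 59.83: 4.900 t² − 49.572 t + 59.83 = 0.
t = [49.572 ± √(2457.4 − 1172.7)] / 9.8 = (49.572 ± 35.843) / 9.8, giving t = 1.401 s or t = 8.716 s.
So the projectile is at 59.83 m at t = 1.401 s (rising) and t = 8.716 s (falling).

1.401 s and 8.716 s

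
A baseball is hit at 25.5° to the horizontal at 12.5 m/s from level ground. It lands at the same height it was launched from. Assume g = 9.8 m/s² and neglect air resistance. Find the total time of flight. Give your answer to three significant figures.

Vertical component: v_y = 12.5 sin 25.5° = 5.381 m/s.
For a projectile landing at launch height, time of flight is t = 2 v_y / g = 2 × 5.381 / 9.8 = 1.10 s.

1.10 s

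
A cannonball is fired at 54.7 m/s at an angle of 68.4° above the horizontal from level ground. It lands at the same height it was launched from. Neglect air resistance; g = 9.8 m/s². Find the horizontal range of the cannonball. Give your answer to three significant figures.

Components: v_x = 54.7 cos 68.4° = 20.14 m/s, v_y = 54.7 sin 68.4° = 50.86 m/s.
Time of flight (same landing height): t = 2 v_y / g = 2 × 50.86 / 9.8 = 10.38 s.
Range: R = v_x · t = 20.14 × 10.38 = 209 m.

209 m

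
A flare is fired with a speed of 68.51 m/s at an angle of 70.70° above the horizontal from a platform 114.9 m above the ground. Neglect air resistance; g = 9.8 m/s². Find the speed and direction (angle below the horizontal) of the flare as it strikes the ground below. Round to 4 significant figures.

v_x = 68.51 cos 70.70° = 22.644 m/s (constant).
|v_y| at impact = √((64.660)² + 2×9.8×114.9) = 80.206 m/s.
Speed = √(22.644² + 80.206²) = 83.34 m/s; angle = arctan(80.206/22.644) = 74.23° below horizontal.

83.34 m/s at 74.23° below the horizontal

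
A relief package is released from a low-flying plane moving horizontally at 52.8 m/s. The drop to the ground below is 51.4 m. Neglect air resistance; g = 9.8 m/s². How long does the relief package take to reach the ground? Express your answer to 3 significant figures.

3.24 s

The horizontal speed doesn't affect the fall. With v_y0 = 0, h = ½ g t².
t = √(2 × 51.4 / 9.8) = √10.49 = 3.24 s.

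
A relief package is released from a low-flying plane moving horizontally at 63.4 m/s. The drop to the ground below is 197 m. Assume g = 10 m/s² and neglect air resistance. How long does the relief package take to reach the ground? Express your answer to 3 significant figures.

6.28 s

The horizontal speed doesn't affect the fall. With v_y0 = 0, h = ½ g t².
t = √(2 × 197 / 10) = √39.40 = 6.28 s.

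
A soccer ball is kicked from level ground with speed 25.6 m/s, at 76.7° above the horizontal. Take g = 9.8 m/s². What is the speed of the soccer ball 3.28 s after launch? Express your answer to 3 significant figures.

v_x = 25.6 cos 76.7° = 5.889 m/s (constant).
v_y(t) = 25.6 sin 76.7° − g t = 24.91 − 9.8 × 3.28 = -7.234 m/s.
Speed = √(v_x² + v_y²) = √(34.68 + 52.33) = 9.33 m/s.

9.33 m/s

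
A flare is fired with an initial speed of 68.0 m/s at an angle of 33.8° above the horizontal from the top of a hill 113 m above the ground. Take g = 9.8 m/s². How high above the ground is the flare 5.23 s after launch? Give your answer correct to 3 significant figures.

v_y0 = 68.0 sin 33.8° = 37.83 m/s.
y(t) = 113 + v_y0 t − ½ g t² = 113 + 37.83×5.23 − ½×9.8×5.23² = 177 m.

177 m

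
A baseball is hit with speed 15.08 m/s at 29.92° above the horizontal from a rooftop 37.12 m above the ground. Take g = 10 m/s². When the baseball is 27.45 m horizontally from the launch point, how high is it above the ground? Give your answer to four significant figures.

30.86 m

v_x = 15.08 cos 29.92° = 13.070 m/s, v_y0 = 15.08 sin 29.92° = 7.5218 m/s.
Time to reach x = 27.45 m: t = x / v_x = 27.45 / 13.070 = 2.1002 s.
y = 37.12 + v_y0 t − ½ g t² = 37.12 + 7.5218×2.1002 − 5.000×2.1002² = 30.86 m.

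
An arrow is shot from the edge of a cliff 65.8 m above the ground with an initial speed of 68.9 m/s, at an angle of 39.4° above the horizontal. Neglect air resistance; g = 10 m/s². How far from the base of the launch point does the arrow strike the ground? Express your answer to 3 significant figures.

Components: v_x = 68.9 cos 39.4° = 53.24 m/s, v_y = 68.9 sin 39.4° = 43.73 m/s.
Vertical: 0 = 65.8 + 43.73 t − ½(10) t² ⇒ 5.000 t² − 43.73 t − 65.8 = 0.
t = [43.73 + √(1912 + 1316)] / 10.00 = 10.05 s.
Horizontal: R = v_x · t = 53.24 × 10.05 = 535 m.

535 m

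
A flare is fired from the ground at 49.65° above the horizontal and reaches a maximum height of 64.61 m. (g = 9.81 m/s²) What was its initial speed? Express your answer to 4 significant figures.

At maximum height v_y = 0, so (v₀ sin θ)² = 2 g H.
v₀ sin 49.65° = √(2 × 9.81 × 64.61) = 35.604 m/s.
v₀ = 35.604 / sin 49.65° = 35.604 / 0.7621 = 46.72 m/s.

46.72 m/s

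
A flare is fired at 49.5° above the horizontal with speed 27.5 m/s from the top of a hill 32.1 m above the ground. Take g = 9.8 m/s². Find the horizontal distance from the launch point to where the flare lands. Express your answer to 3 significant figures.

Components: v_x = 27.5 cos 49.5° = 17.86 m/s, v_y = 27.5 sin 49.5° = 20.91 m/s.
Vertical: 0 = 32.1 + 20.91 t − ½(9.8) t² ⇒ 4.900 t² − 20.91 t − 32.1 = 0.
t = [20.91 + √(437.2 + 629.2)] / 9.800 = 5.466 s.
Horizontal: R = v_x · t = 17.86 × 5.466 = 97.6 m.

97.6 m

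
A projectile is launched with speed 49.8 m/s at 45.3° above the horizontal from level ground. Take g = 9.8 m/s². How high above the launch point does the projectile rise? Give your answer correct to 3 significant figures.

Vertical component of launch velocity: v_y = 49.8 sin 45.3° = 35.40 m/s.
At the highest point the vertical velocity is zero, so v_y² = 2 g h_max.
h_max = (35.40)² / (2 × 9.8) = 1253 / 19.60 = 63.9 m.

63.9 m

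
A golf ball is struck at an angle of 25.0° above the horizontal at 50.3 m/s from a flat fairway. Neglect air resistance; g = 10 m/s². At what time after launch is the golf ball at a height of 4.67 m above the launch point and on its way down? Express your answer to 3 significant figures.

v_y0 = 50.3 sin 25.0° = 21.26 m/s.
Set y = v_y0 t − ½ g t² = 4.67: 5.000 t² − 21.26 t + 4.67 = 0.
t = [21.26 ± √(452.0 − 93.40)] / 10 = (21.26 ± 18.94) / 10, giving t = 0.232 s or t = 4.02 s.
On the way down corresponds to the larger root: t = 4.02 s.

4.02 s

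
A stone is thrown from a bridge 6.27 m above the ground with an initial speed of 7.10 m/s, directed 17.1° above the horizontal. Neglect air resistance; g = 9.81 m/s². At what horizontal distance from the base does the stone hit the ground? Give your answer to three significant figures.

Components: v_x = 7.10 cos 17.1° = 6.786 m/s, v_y = 7.10 sin 17.1° = 2.088 m/s.
Vertical: 0 = 6.27 + 2.088 t − ½(9.81) t² ⇒ 4.905 t² − 2.088 t − 6.27 = 0.
t = [2.088 + √(4.360 + 123.0)] / 9.810 = 1.363 s.
Horizontal: R = v_x · t = 6.786 × 1.363 = 9.25 m.

9.25 m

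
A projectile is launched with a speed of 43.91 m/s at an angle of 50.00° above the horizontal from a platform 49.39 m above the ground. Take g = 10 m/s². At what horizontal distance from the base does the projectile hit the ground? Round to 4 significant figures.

224.9 m

Components: v_x = 43.91 cos 50.00° = 28.225 m/s, v_y = 43.91 sin 50.00° = 33.637 m/s.
Vertical: 0 = 49.39 + 33.637 t − ½(10) t² ⇒ 5.000 t² − 33.637 t − 49.39 = 0.
t = [33.637 + √(1131.4 + 987.80)] / 10.00 = 7.9672 s.
Horizontal: R = v_x · t = 28.225 × 7.9672 = 224.9 m.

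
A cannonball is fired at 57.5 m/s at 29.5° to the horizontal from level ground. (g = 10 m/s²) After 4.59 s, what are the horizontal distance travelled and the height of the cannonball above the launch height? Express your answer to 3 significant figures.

x = 230 m, y = 24.6 m

v_x = 57.5 cos 29.5° = 50.05 m/s; v_y0 = 57.5 sin 29.5° = 28.31 m/s.
x = v_x t = 50.05 × 4.59 = 230 m.
y = v_y0 t − ½ g t² = 28.31×4.59 − 5.000×4.59² = 24.6 m.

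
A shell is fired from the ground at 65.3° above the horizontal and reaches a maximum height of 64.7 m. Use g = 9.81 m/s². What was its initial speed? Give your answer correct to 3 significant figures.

39.2 m/s

At maximum height v_y = 0, so (v₀ sin θ)² = 2 g H.
v₀ sin 65.3° = √(2 × 9.81 × 64.7) = 35.63 m/s.
v₀ = 35.63 / sin 65.3° = 35.63 / 0.9085 = 39.2 m/s.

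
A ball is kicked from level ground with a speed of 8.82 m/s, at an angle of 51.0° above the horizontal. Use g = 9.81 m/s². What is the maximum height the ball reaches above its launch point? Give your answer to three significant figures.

Vertical component of launch velocity: v_y = 8.82 sin 51.0° = 6.854 m/s.
At the highest point the vertical velocity is zero, so v_y² = 2 g h_max.
h_max = (6.854)² / (2 × 9.81) = 46.98 / 19.62 = 2.39 m.

2.39 m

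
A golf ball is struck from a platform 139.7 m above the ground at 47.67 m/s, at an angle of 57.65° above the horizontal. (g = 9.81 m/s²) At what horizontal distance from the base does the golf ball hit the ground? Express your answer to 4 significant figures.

276.5 m

Components: v_x = 47.67 cos 57.65° = 25.508 m/s, v_y = 47.67 sin 57.65° = 40.271 m/s.
Vertical: 0 = 139.7 + 40.271 t − ½(9.81) t² ⇒ 4.905 t² − 40.271 t − 139.7 = 0.
t = [40.271 + √(1621.8 + 2740.9)] / 9.810 = 10.838 s.
Horizontal: R = v_x · t = 25.508 × 10.838 = 276.5 m.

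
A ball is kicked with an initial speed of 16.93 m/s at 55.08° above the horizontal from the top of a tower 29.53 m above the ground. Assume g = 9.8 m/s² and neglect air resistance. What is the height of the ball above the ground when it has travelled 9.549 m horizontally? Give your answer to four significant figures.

v_x = 16.93 cos 55.08° = 9.6913 m/s, v_y0 = 16.93 sin 55.08° = 13.882 m/s.
Time to reach x = 9.549 m: t = x / v_x = 9.549 / 9.6913 = 0.98532 s.
y = 29.53 + v_y0 t − ½ g t² = 29.53 + 13.882×0.98532 − 4.900×0.98532² = 38.45 m.

38.45 m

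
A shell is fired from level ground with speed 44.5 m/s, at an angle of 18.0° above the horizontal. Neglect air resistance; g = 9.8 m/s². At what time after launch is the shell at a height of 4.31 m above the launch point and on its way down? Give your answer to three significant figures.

2.45 s

v_y0 = 44.5 sin 18.0° = 13.75 m/s.
Set y = v_y0 t − ½ g t² = 4.31: 4.900 t² − 13.75 t + 4.31 = 0.
t = [13.75 ± √(189.1 − 84.48)] / 9.8 = (13.75 ± 10.23) / 9.8, giving t = 0.359 s or t = 2.45 s.
On the way down corresponds to the larger root: t = 2.45 s.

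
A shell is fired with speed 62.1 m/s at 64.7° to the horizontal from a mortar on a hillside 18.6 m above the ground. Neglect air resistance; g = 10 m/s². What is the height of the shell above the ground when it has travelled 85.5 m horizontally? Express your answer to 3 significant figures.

148 m

v_x = 62.1 cos 64.7° = 26.54 m/s, v_y0 = 62.1 sin 64.7° = 56.14 m/s.
Time to reach x = 85.5 m: t = x / v_x = 85.5 / 26.54 = 3.222 s.
y = 18.6 + v_y0 t − ½ g t² = 18.6 + 56.14×3.222 − 5.000×3.222² = 148 m.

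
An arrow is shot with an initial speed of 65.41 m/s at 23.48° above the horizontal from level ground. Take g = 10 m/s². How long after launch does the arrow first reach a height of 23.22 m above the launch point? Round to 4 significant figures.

v_y0 = 65.41 sin 23.48° = 26.061 m/s.
Set y = v_y0 t − ½ g t² = 23.22: 5.000 t² − 26.061 t + 23.22 = 0.
t = [26.061 ± √(679.18 − 464.40)] / 10 = (26.061 ± 14.655) / 10, giving t = 1.141 s or t = 4.072 s.
The arrow is on the way up at the first time, so t = 1.141 s.

1.141 s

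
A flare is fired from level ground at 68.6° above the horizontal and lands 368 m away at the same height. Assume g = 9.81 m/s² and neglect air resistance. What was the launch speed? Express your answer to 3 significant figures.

72.9 m/s

On level ground, R = v₀² sin(2θ) / g, so v₀ = √(R g / sin 2θ).
sin(2 × 68.6°) = 0.6794.
v₀ = √(368 × 9.81 / 0.6794) = √5314 = 72.9 m/s.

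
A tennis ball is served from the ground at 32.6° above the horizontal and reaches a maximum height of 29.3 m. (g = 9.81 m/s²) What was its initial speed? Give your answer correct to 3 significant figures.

At maximum height v_y = 0, so (v₀ sin θ)² = 2 g H.
v₀ sin 32.6° = √(2 × 9.81 × 29.3) = 23.98 m/s.
v₀ = 23.98 / sin 32.6° = 23.98 / 0.5388 = 44.5 m/s.

44.5 m/s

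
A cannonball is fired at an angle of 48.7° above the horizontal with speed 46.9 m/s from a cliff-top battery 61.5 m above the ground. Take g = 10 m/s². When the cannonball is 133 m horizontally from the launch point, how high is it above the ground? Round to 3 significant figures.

121 m

v_x = 46.9 cos 48.7° = 30.95 m/s, v_y0 = 46.9 sin 48.7° = 35.23 m/s.
Time to reach x = 133 m: t = x / v_x = 133 / 30.95 = 4.297 s.
y = 61.5 + v_y0 t − ½ g t² = 61.5 + 35.23×4.297 − 5.000×4.297² = 121 m.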